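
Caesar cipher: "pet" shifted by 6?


Word: "pet"
Shift: 6
Each letter → (letter + shift) mod 26:
  'p' (15) + 6 = 21 → 'v'
  'e' (4) + 6 = 10 → 'k'
  't' (19) + 6 = 25 → 'z'
Result = "vkz"


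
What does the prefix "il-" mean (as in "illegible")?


Prefix: il-
Example: illegible = il- + legible
Meaning = not


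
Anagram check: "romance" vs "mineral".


Word 1: "romance" → sorted: acemnor
Word 2: "mineral" → sorted: aeilmnr
Same letters? acemnor != aeilmnr
Anagram = No


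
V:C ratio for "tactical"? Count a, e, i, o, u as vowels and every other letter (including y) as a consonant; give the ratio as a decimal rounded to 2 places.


Word: "tactical"
Vowels (a,e,i,o,u): 3
Consonants: 5
Ratio = 3/5
= 0.60


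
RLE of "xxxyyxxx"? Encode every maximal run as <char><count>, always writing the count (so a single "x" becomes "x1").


String: "xxxyyxxx"
Scanning for consecutive runs:
  'x' x 3
  'y' x 2
  'x' x 3
RLE = "x3y2x3"


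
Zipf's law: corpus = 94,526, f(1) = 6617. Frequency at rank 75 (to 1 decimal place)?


Zipf's law: f(r) = f(1) / r
f(1) = 6617
f(75) = 6617 / 75
= 88.2 occurrences


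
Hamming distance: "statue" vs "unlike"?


Comparing character by character (same length = 6):
  Pos 0: 's' vs 'u' !=
  Pos 1: 't' vs 'n' !=
  Pos 2: 'a' vs 'l' !=
  Pos 3: 't' vs 'i' !=
  Pos 4: 'u' vs 'k' !=
  Pos 5: 'e' vs 'e' =
Hamming distance = 5


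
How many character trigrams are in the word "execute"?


Word: "execute" (length 7)
Number of 3-grams = length - 3 + 1 = 7 - 3 + 1
= 5


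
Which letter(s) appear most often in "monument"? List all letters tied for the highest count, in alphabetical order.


Word: "monument"
Letter counts:
  'e': 1
  'm': 2
  'n': 2
  'o': 1
  't': 1
  'u': 1
Maximum count = 2
Most frequent = 'm', 'n' (2 times each)


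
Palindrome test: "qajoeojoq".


Word: "qajoeojoq"
Reversed: "qojoeojaq"
Forward == Backward? qajoeojoq != qojoeojaq
Palindrome = No


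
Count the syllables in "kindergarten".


Word: "kindergarten"
Syllable breakdown: kin-der-gar-ten
Counting: 4 parts
= 4 syllables


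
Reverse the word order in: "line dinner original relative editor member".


Original: "line dinner original relative editor member"
Words (1..n): line | dinner | original | relative | editor | member
Reversed (n..1): member | editor | relative | original | dinner | line
Result = "member editor relative original dinner line"


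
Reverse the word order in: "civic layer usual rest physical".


Original: "civic layer usual rest physical"
Words (1..n): civic | layer | usual | rest | physical
Reversed (n..1): physical | rest | usual | layer | civic
Result = "physical rest usual layer civic"


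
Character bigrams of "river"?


Word: "river" (length 5)
Number of bigrams = 5 - 2 + 1 = 4
  Position 0: "ri"
  Position 1: "iv"
  Position 2: "ve"
  Position 3: "er"
Bigrams = "ri", "iv", "ve", "er"


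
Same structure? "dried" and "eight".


Pattern of "dried": [0, 1, 2, 3, 0]
Pattern of "eight": [0, 1, 2, 3, 4]
Patterns do not match
Same pattern = No


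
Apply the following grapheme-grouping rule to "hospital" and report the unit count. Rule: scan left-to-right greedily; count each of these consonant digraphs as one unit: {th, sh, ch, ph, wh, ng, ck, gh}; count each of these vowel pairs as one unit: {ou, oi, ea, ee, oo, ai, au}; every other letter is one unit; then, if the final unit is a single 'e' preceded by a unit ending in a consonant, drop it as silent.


Word: "hospital" (8 letters)
Left-to-right scan:
  1. 'h' (letter)
  2. 'o' (letter)
  3. 's' (letter)
  4. 'p' (letter)
  5. 'i' (letter)
  6. 't' (letter)
  7. 'a' (letter)
  8. 'l' (letter)
Units from scan: 8
Sound units = 8 units


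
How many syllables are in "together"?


Word: "together"
Syllable breakdown: to-geth-er
Counting: 3 parts
= 3 syllables


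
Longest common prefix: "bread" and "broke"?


Word 1: "bread"
Word 2: "broke"
Comparing from start:
  Pos 0: 'b' == 'b'
  Pos 1: 'r' == 'r'
  Pos 2: 'e' != 'o' (stop)
LCP = "br" (length 2)


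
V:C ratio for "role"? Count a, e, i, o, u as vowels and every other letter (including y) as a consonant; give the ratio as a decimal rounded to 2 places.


Word: "role"
Vowels (a,e,i,o,u): 2
Consonants: 2
Ratio = 2/2
= 1.00


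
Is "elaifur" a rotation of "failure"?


Word: "failure", Candidate: "elaifur"
Method: check if candidate is substring of word+word
"failurefailure" contains "elaifur"? No
Is rotation = No


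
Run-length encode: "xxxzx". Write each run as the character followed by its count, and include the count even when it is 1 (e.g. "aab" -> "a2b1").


String: "xxxzx"
Scanning for consecutive runs:
  'x' x 3
  'z' x 1
  'x' x 1
RLE = "x3z1x1"


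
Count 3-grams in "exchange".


Word: "exchange" (length 8)
Number of 3-grams = length - 3 + 1 = 8 - 3 + 1
= 6


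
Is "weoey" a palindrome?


Word: "weoey"
Reversed: "yeoew"
Forward == Backward? weoey != yeoew
Palindrome = No


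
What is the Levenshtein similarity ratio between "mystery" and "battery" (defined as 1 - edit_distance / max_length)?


Word 1: "mystery" (length 7)
Word 2: "battery" (length 7)
One optimal edit sequence:
  1. substitute 'm' -> 'b'  (+1)
  2. substitute 'y' -> 'a'  (+1)
  3. substitute 's' -> 't'  (+1)
  4. keep 't'
  5. keep 'e'
  6. keep 'r'
  7. keep 'y'
Edit distance = 3
Max length = max(7, 7) = 7
Similarity = 1 - 3/7
= 0.5714


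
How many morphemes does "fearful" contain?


Word: "fearful"
Morphemes: fear / -ful
Each morpheme carries meaning
= 2 morphemes


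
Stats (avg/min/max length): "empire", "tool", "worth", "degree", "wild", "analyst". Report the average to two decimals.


Lengths: "empire"=6, "tool"=4, "worth"=5, "degree"=6, "wild"=4, "analyst"=7
Sum = 32, Count = 6
Average = 32/6 = 5.33
= avg=5.33, min=4, max=7


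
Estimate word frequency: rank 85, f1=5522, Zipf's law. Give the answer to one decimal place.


Zipf's law: f(r) = f(1) / r
f(1) = 5522
f(85) = 5522 / 85
= 65.0 occurrences


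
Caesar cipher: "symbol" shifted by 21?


Word: "symbol"
Shift: 21
Each letter → (letter + shift) mod 26:
  's' (18) + 21 = 13 → 'n'
  'y' (24) + 21 = 19 → 't'
  'm' (12) + 21 = 7 → 'h'
  'b' (1) + 21 = 22 → 'w'
  'o' (14) + 21 = 9 → 'j'
  'l' (11) + 21 = 6 → 'g'
Result = "nthwjg"


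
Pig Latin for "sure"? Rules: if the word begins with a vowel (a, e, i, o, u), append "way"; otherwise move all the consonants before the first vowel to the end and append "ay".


Word: "sure"
Starts with consonant(s) → move to end, add 'ay'
Consonant cluster: "s"
Pig Latin = "uresay"


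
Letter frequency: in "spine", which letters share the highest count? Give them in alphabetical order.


Word: "spine"
Letter counts:
  'e': 1
  'i': 1
  'n': 1
  'p': 1
  's': 1
Maximum count = 1
Most frequent = 'e', 'i', 'n', 'p', 's' (1 time each)


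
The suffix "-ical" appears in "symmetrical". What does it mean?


Suffix: -ical
As in: symmetrical -> symmetry + -ical, with a spelling change
Meaning = relating to


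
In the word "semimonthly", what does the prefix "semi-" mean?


Prefix: semi-
As in: semimonthly -> semi- + monthly
Meaning = half


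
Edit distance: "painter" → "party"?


Word 1: "painter" (length 7)
Word 2: "party" (length 5)
One optimal edit sequence (insert/delete/substitute each cost 1):
  1. keep 'p'
  2. keep 'a'
  3. delete 'i'  (+1)
  4. substitute 'n' -> 'r'  (+1)
  5. keep 't'
  6. delete 'e'  (+1)
  7. substitute 'r' -> 'y'  (+1)
Total edit operations: 4
Edit distance = 4


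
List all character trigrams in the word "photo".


Word: "photo" (length 5)
Number of trigrams = 5 - 3 + 1 = 3
  Position 0: "pho"
  Position 1: "hot"
  Position 2: "oto"
Trigrams = "pho", "hot", "oto"


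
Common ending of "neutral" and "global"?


Word 1: "neutral"
Word 2: "global"
Comparing from end:
  Pos -1: 'l' == 'l'
  Pos -2: 'a' == 'a'
  Pos -3: 'r' != 'b' (stop)
LCS = "al" (length 2)


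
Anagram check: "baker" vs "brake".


Word 1: "baker" → sorted: abekr
Word 2: "brake" → sorted: abekr
Same letters? abekr == abekr
Anagram = Yes


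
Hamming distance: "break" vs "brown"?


Comparing character by character (same length = 5):
  Pos 0: 'b' vs 'b' =
  Pos 1: 'r' vs 'r' =
  Pos 2: 'e' vs 'o' !=
  Pos 3: 'a' vs 'w' !=
  Pos 4: 'k' vs 'n' !=
Hamming distance = 3


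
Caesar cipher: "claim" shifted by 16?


Word: "claim"
Shift: 16
Each letter → (letter + shift) mod 26:
  'c' (2) + 16 = 18 → 's'
  'l' (11) + 16 = 1 → 'b'
  'a' (0) + 16 = 16 → 'q'
  'i' (8) + 16 = 24 → 'y'
  'm' (12) + 16 = 2 → 'c'
Result = "sbqyc"


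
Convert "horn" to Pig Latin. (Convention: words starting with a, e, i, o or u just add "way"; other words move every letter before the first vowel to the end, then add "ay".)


Word: "horn"
Starts with consonant(s) → move to end, add 'ay'
Consonant cluster: "h"
Pig Latin = "ornhay"


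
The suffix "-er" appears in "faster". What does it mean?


Suffix: -er
Example: faster (fast + -er)
Meaning = one who / more


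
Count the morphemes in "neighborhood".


Word: "neighborhood"
Morphemes: neighbor + -hood
Each morpheme carries meaning
= 2 morphemes


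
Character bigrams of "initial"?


Word: "initial" (length 7)
Number of bigrams = 7 - 2 + 1 = 6
  Position 0: "in"
  Position 1: "ni"
  Position 2: "it"
  Position 3: "ti"
  Position 4: "ia"
  Position 5: "al"
Bigrams = "in", "ni", "it", "ti", "ia", "al"


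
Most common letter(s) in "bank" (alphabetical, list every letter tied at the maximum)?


Word: "bank"
Letter counts:
  'a': 1
  'b': 1
  'k': 1
  'n': 1
Maximum count = 1
Most frequent = 'a', 'b', 'k', 'n' (1 time each)


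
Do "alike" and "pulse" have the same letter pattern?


Pattern of "alike": [0, 1, 2, 3, 4]
Pattern of "pulse": [0, 1, 2, 3, 4]
Patterns match
Same pattern = Yes


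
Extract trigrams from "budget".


Word: "budget" (length 6)
Number of trigrams = 6 - 3 + 1 = 4
  Position 0: "bud"
  Position 1: "udg"
  Position 2: "dge"
  Position 3: "get"
Trigrams = "bud", "udg", "dge", "get"


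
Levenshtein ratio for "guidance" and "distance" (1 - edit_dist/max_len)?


Word 1: "guidance" (length 8)
Word 2: "distance" (length 8)
One optimal edit sequence:
  1. substitute 'g' -> 'd'  (+1)
  2. substitute 'u' -> 'i'  (+1)
  3. substitute 'i' -> 's'  (+1)
  4. substitute 'd' -> 't'  (+1)
  5. keep 'a'
  6. keep 'n'
  7. keep 'c'
  8. keep 'e'
Edit distance = 4
Max length = max(8, 8) = 8
Similarity = 1 - 4/8
= 0.5000


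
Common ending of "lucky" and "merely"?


Word 1: "lucky"
Word 2: "merely"
Comparing from end:
  Pos -1: 'y' == 'y'
  Pos -2: 'k' != 'l' (stop)
LCS = "y" (length 1)


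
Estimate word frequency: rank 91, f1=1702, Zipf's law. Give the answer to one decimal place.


Zipf's law: f(r) = f(1) / r
f(1) = 1702
f(91) = 1702 / 91
= 18.7 occurrences


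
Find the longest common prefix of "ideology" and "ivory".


Word 1: "ideology"
Word 2: "ivory"
Comparing from start:
  Pos 0: 'i' == 'i'
  Pos 1: 'd' != 'v' (stop)
LCP = "i" (length 1)


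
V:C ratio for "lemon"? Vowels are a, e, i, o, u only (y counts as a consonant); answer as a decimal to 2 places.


Word: "lemon"
Vowels (a,e,i,o,u): 2
Consonants: 3
Ratio = 2/3
= 0.67


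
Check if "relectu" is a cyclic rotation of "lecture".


Word: "lecture", Candidate: "relectu"
Method: check if candidate is substring of word+word
"lecturelecture" contains "relectu"? Yes
Is rotation = Yes


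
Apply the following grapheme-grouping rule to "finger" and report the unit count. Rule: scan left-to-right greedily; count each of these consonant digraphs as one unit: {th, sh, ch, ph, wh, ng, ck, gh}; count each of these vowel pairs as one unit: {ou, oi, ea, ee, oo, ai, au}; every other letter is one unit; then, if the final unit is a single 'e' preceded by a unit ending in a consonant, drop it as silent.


Word: "finger" (6 letters)
Left-to-right scan:
  1. 'f' (letter)
  2. 'i' (letter)
  3. 'ng' (digraph)
  4. 'e' (letter)
  5. 'r' (letter)
Units from scan: 5
Sound units = 5 units


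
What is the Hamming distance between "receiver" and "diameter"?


Comparing character by character (same length = 8):
  Pos 0: 'r' vs 'd' !=
  Pos 1: 'e' vs 'i' !=
  Pos 2: 'c' vs 'a' !=
  Pos 3: 'e' vs 'm' !=
  Pos 4: 'i' vs 'e' !=
  Pos 5: 'v' vs 't' !=
  Pos 6: 'e' vs 'e' =
  Pos 7: 'r' vs 'r' =
Hamming distance = 6


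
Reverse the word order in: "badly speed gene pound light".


Original: "badly speed gene pound light"
Words (1..n): badly | speed | gene | pound | light
Reversed (n..1): light | pound | gene | speed | badly
Result = "light pound gene speed badly"


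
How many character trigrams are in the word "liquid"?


Word: "liquid" (length 6)
Number of 3-grams = length - 3 + 1 = 6 - 3 + 1
= 4


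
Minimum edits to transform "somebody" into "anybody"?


Word 1: "somebody" (length 8)
Word 2: "anybody" (length 7)
One optimal edit sequence (insert/delete/substitute each cost 1):
  1. delete 's'  (+1)
  2. substitute 'o' -> 'a'  (+1)
  3. substitute 'm' -> 'n'  (+1)
  4. substitute 'e' -> 'y'  (+1)
  5. keep 'b'
  6. keep 'o'
  7. keep 'd'
  8. keep 'y'
Total edit operations: 4
Edit distance = 4


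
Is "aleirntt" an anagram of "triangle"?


Word 1: "triangle" → sorted: aegilnrt
Word 2: "aleirntt" → sorted: aeilnrtt
Same letters? aegilnrt != aeilnrtt
Anagram = No


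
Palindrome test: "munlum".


Word: "munlum"
Reversed: "mulnum"
Forward == Backward? munlum != mulnum
Palindrome = No


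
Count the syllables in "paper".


Word: "paper"
Syllable breakdown: pa-per
Counting: 2 parts
= 2 syllables


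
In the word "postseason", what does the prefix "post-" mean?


Prefix: post-
As in: postseason -> post- + season
Meaning = after


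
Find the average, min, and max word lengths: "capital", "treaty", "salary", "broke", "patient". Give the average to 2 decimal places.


Lengths: "capital"=7, "treaty"=6, "salary"=6, "broke"=5, "patient"=7
Sum = 31, Count = 5
Average = 31/5 = 6.20
= avg=6.20, min=5, max=7


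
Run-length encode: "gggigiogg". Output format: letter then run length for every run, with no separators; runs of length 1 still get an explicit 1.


String: "gggigiogg"
Scanning for consecutive runs:
  'g' x 3
  'i' x 1
  'g' x 1
  'i' x 1
  'o' x 1
  'g' x 2
RLE = "g3i1g1i1o1g2"


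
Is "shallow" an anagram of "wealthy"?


Word 1: "wealthy" → sorted: aehltwy
Word 2: "shallow" → sorted: ahllosw
Same letters? aehltwy != ahllosw
Anagram = No


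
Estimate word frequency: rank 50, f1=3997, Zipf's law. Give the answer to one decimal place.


Zipf's law: f(r) = f(1) / r
f(1) = 3997
f(50) = 3997 / 50
= 79.9 occurrences


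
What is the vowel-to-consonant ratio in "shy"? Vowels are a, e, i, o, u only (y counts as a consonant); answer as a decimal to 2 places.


Word: "shy"
Vowels (a,e,i,o,u): 0
Consonants: 3
Ratio = 0/3
= 0.00


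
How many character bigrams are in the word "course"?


Word: "course" (length 6)
Number of 2-grams = length - 2 + 1 = 6 - 2 + 1
= 5


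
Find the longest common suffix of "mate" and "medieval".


Word 1: "mate"
Word 2: "medieval"
Comparing from end:
  Pos -1: 'e' != 'l' (stop)
LCS = "" (length 0)


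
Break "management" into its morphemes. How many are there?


Word: "management"
Morphemes: manage / -ment
Each morpheme carries meaning
= 2 morphemes


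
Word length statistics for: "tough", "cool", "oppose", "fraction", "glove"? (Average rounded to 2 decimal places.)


Lengths: "tough"=5, "cool"=4, "oppose"=6, "fraction"=8, "glove"=5
Sum = 28, Count = 5
Average = 28/5 = 5.60
= avg=5.60, min=4, max=8


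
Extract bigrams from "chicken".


Word: "chicken" (length 7)
Number of bigrams = 7 - 2 + 1 = 6
  Position 0: "ch"
  Position 1: "hi"
  Position 2: "ic"
  Position 3: "ck"
  Position 4: "ke"
  Position 5: "en"
Bigrams = "ch", "hi", "ic", "ck", "ke", "en"


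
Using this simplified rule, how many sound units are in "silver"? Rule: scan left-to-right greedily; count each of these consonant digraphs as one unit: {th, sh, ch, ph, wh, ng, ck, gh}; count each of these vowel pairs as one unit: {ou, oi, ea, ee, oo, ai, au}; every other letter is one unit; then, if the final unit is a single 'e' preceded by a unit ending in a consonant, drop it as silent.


Word: "silver" (6 letters)
Left-to-right scan:
  1. 's' (letter)
  2. 'i' (letter)
  3. 'l' (letter)
  4. 'v' (letter)
  5. 'e' (letter)
  6. 'r' (letter)
Units from scan: 6
Sound units = 6 units


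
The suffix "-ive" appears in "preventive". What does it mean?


Suffix: -ive
Example: preventive (prevent + -ive)
Meaning = tending to


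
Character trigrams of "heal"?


Word: "heal" (length 4)
Number of trigrams = 4 - 3 + 1 = 2
  Position 0: "hea"
  Position 1: "eal"
Trigrams = "hea", "eal"


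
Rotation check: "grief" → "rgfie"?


Word: "grief", Candidate: "rgfie"
Method: check if candidate is substring of word+word
"griefgrief" contains "rgfie"? No
Is rotation = No


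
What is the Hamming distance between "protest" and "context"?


Comparing character by character (same length = 7):
  Pos 0: 'p' vs 'c' !=
  Pos 1: 'r' vs 'o' !=
  Pos 2: 'o' vs 'n' !=
  Pos 3: 't' vs 't' =
  Pos 4: 'e' vs 'e' =
  Pos 5: 's' vs 'x' !=
  Pos 6: 't' vs 't' =
Hamming distance = 4


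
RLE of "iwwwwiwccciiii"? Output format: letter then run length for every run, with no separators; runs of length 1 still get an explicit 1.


String: "iwwwwiwccciiii"
Scanning for consecutive runs:
  'i' x 1
  'w' x 4
  'i' x 1
  'w' x 1
  'c' x 3
  'i' x 4
RLE = "i1w4i1w1c3i4"


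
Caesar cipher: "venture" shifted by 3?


Word: "venture"
Shift: 3
Each letter → (letter + shift) mod 26:
  'v' (21) + 3 = 24 → 'y'
  'e' (4) + 3 = 7 → 'h'
  'n' (13) + 3 = 16 → 'q'
  't' (19) + 3 = 22 → 'w'
  'u' (20) + 3 = 23 → 'x'
  'r' (17) + 3 = 20 → 'u'
  'e' (4) + 3 = 7 → 'h'
Result = "yhqwxuh"


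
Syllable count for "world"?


Word: "world"
Syllable breakdown: world
Counting: 1 part
= 1 syllable


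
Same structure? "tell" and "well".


Pattern of "tell": [0, 1, 2, 2]
Pattern of "well": [0, 1, 2, 2]
Patterns match
Same pattern = Yes


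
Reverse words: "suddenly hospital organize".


Original: "suddenly hospital organize"
Words (1..n): suddenly | hospital | organize
Reversed (n..1): organize | hospital | suddenly
Result = "organize hospital suddenly"


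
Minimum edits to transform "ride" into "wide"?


Word 1: "ride" (length 4)
Word 2: "wide" (length 4)
One optimal edit sequence (insert/delete/substitute each cost 1):
  1. substitute 'r' -> 'w'  (+1)
  2. keep 'i'
  3. keep 'd'
  4. keep 'e'
Total edit operations: 1
Edit distance = 1


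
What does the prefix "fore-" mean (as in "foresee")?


Prefix: fore-
Example: foresee (fore- + see)
Meaning = before


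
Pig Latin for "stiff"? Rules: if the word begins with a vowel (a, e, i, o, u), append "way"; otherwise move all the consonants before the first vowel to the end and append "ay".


Word: "stiff"
Starts with consonant(s) → move to end, add 'ay'
Consonant cluster: "st"
Pig Latin = "iffstay"


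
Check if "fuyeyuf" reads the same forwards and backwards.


Word: "fuyeyuf"
Reversed: "fuyeyuf"
Forward == Backward? fuyeyuf == fuyeyuf
Palindrome = Yes


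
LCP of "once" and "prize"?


Word 1: "once"
Word 2: "prize"
Comparing from start:
  Pos 0: 'o' != 'p' (stop)
LCP = "" (length 0)


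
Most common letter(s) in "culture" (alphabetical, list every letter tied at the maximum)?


Word: "culture"
Letter counts:
  'c': 1
  'e': 1
  'l': 1
  'r': 1
  't': 1
  'u': 2
Maximum count = 2
Most frequent = 'u' (2 times each)


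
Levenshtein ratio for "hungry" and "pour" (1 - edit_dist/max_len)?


Word 1: "hungry" (length 6)
Word 2: "pour" (length 4)
One optimal edit sequence:
  1. delete 'h'  (+1)
  2. substitute 'u' -> 'p'  (+1)
  3. substitute 'n' -> 'o'  (+1)
  4. substitute 'g' -> 'u'  (+1)
  5. keep 'r'
  6. delete 'y'  (+1)
Edit distance = 5
Max length = max(6, 4) = 6
Similarity = 1 - 5/6
= 0.1667


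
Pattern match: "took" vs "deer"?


Pattern of "took": [0, 1, 1, 2]
Pattern of "deer": [0, 1, 1, 2]
Patterns match
Same pattern = Yes


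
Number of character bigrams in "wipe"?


Word: "wipe" (length 4)
Number of 2-grams = length - 2 + 1 = 4 - 2 + 1
= 3


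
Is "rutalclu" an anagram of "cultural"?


Word 1: "cultural" → sorted: acllrtuu
Word 2: "rutalclu" → sorted: acllrtuu
Same letters? acllrtuu == acllrtuu
Anagram = Yes


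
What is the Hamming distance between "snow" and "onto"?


Comparing character by character (same length = 4):
  Pos 0: 's' vs 'o' !=
  Pos 1: 'n' vs 'n' =
  Pos 2: 'o' vs 't' !=
  Pos 3: 'w' vs 'o' !=
Hamming distance = 3


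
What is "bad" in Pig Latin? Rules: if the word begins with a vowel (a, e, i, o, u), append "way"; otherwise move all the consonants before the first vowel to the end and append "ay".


Word: "bad"
Starts with consonant(s) → move to end, add 'ay'
Consonant cluster: "b"
Pig Latin = "adbay"


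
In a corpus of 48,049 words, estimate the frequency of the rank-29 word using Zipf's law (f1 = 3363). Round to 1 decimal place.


Zipf's law: f(r) = f(1) / r
f(1) = 3363
f(29) = 3363 / 29
= 116.0 occurrences


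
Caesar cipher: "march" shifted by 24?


Word: "march"
Shift: 24
Each letter → (letter + shift) mod 26:
  'm' (12) + 24 = 10 → 'k'
  'a' (0) + 24 = 24 → 'y'
  'r' (17) + 24 = 15 → 'p'
  'c' (2) + 24 = 0 → 'a'
  'h' (7) + 24 = 5 → 'f'
Result = "kypaf"


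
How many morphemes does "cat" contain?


Word: "cat"
Morphemes: cat
Each morpheme carries meaning
= 1 morpheme


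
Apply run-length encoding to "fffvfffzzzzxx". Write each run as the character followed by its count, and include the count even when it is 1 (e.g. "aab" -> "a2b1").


String: "fffvfffzzzzxx"
Scanning for consecutive runs:
  'f' x 3
  'v' x 1
  'f' x 3
  'z' x 4
  'x' x 2
RLE = "f3v1f3z4x2"


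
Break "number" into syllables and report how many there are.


Word: "number"
Syllable breakdown: num · ber
Counting: 2 parts
= 2 syllables


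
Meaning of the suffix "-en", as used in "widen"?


Suffix: -en
Example: widen = wide + -en, with a spelling change
Meaning = to make / become


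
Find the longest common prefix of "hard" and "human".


Word 1: "hard"
Word 2: "human"
Comparing from start:
  Pos 0: 'h' == 'h'
  Pos 1: 'a' != 'u' (stop)
LCP = "h" (length 1)


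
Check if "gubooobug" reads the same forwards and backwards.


Word: "gubooobug"
Reversed: "gubooobug"
Forward == Backward? gubooobug == gubooobug
Palindrome = Yes


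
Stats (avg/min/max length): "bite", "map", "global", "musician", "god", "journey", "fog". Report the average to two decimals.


Lengths: "bite"=4, "map"=3, "global"=6, "musician"=8, "god"=3, "journey"=7, "fog"=3
Sum = 34, Count = 7
Average = 34/7 = 4.86
= avg=4.86, min=3, max=8


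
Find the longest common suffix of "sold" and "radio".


Word 1: "sold"
Word 2: "radio"
Comparing from end:
  Pos -1: 'd' != 'o' (stop)
LCS = "" (length 0)


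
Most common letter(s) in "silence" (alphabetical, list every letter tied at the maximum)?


Word: "silence"
Letter counts:
  'c': 1
  'e': 2
  'i': 1
  'l': 1
  'n': 1
  's': 1
Maximum count = 2
Most frequent = 'e' (2 times each)


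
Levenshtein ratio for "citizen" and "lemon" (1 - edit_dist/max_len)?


Word 1: "citizen" (length 7)
Word 2: "lemon" (length 5)
One optimal edit sequence:
  1. delete 'c'  (+1)
  2. delete 'i'  (+1)
  3. substitute 't' -> 'l'  (+1)
  4. substitute 'i' -> 'e'  (+1)
  5. substitute 'z' -> 'm'  (+1)
  6. substitute 'e' -> 'o'  (+1)
  7. keep 'n'
Edit distance = 6
Max length = max(7, 5) = 7
Similarity = 1 - 6/7
= 0.1429


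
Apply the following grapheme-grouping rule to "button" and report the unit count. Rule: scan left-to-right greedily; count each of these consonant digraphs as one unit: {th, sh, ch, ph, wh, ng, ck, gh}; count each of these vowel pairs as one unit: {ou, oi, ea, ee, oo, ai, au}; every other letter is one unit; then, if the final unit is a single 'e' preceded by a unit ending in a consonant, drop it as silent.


Word: "button" (6 letters)
Left-to-right scan:
  1. 'b' (letter)
  2. 'u' (letter)
  3. 't' (letter)
  4. 't' (letter)
  5. 'o' (letter)
  6. 'n' (letter)
Units from scan: 6
Sound units = 6 units


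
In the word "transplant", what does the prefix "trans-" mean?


Prefix: trans-
Example: transplant = trans- + plant
Meaning = across


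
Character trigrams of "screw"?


Word: "screw" (length 5)
Number of trigrams = 5 - 3 + 1 = 3
  Position 0: "scr"
  Position 1: "cre"
  Position 2: "rew"
Trigrams = "scr", "cre", "rew"


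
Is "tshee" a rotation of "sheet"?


Word: "sheet", Candidate: "tshee"
Method: check if candidate is substring of word+word
"sheetsheet" contains "tshee"? Yes
Is rotation = Yes


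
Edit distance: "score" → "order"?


Word 1: "score" (length 5)
Word 2: "order" (length 5)
One optimal edit sequence (insert/delete/substitute each cost 1):
  1. delete 's'  (+1)
  2. delete 'c'  (+1)
  3. keep 'o'
  4. keep 'r'
  5. insert 'd'  (+1)
  6. keep 'e'
  7. insert 'r'  (+1)
Total edit operations: 4
Edit distance = 4


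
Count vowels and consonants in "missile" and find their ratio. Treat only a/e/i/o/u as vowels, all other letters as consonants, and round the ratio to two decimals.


Word: "missile"
Vowels (a,e,i,o,u): 3
Consonants: 4
Ratio = 3/4
= 0.75


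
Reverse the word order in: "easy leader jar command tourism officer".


Original: "easy leader jar command tourism officer"
Words (1..n): easy | leader | jar | command | tourism | officer
Reversed (n..1): officer | tourism | command | jar | leader | easy
Result = "officer tourism command jar leader easy"


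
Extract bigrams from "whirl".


Word: "whirl" (length 5)
Number of bigrams = 5 - 2 + 1 = 4
  Position 0: "wh"
  Position 1: "hi"
  Position 2: "ir"
  Position 3: "rl"
Bigrams = "wh", "hi", "ir", "rl"


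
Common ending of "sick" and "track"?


Word 1: "sick"
Word 2: "track"
Comparing from end:
  Pos -1: 'k' == 'k'
  Pos -2: 'c' == 'c'
  Pos -3: 'i' != 'a' (stop)
LCS = "ck" (length 2)


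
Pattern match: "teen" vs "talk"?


Pattern of "teen": [0, 1, 1, 2]
Pattern of "talk": [0, 1, 2, 3]
Patterns do not match
Same pattern = No


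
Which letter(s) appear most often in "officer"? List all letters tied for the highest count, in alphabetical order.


Word: "officer"
Letter counts:
  'c': 1
  'e': 1
  'f': 2
  'i': 1
  'o': 1
  'r': 1
Maximum count = 2
Most frequent = 'f' (2 times each)


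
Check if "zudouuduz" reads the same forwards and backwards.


Word: "zudouuduz"
Reversed: "zuduuoduz"
Forward == Backward? zudouuduz != zuduuoduz
Palindrome = No


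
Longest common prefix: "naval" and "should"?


Word 1: "naval"
Word 2: "should"
Comparing from start:
  Pos 0: 'n' != 's' (stop)
LCP = "" (length 0)


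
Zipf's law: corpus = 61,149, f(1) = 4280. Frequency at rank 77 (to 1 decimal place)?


Zipf's law: f(r) = f(1) / r
f(1) = 4280
f(77) = 4280 / 77
= 55.6 occurrences


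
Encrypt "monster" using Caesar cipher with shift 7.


Word: "monster"
Shift: 7
Each letter → (letter + shift) mod 26:
  'm' (12) + 7 = 19 → 't'
  'o' (14) + 7 = 21 → 'v'
  'n' (13) + 7 = 20 → 'u'
  's' (18) + 7 = 25 → 'z'
  't' (19) + 7 = 0 → 'a'
  'e' (4) + 7 = 11 → 'l'
  'r' (17) + 7 = 24 → 'y'
Result = "tvuzaly"


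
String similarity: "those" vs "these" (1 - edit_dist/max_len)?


Word 1: "those" (length 5)
Word 2: "these" (length 5)
One optimal edit sequence:
  1. keep 't'
  2. keep 'h'
  3. substitute 'o' -> 'e'  (+1)
  4. keep 's'
  5. keep 'e'
Edit distance = 1
Max length = max(5, 5) = 5
Similarity = 1 - 1/5
= 0.8000


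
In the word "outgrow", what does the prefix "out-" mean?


Prefix: out-
Example: outgrow (out- + grow)
Meaning = surpass


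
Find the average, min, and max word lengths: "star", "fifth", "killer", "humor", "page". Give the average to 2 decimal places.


Lengths: "star"=4, "fifth"=5, "killer"=6, "humor"=5, "page"=4
Sum = 24, Count = 5
Average = 24/5 = 4.80
= avg=4.80, min=4, max=6


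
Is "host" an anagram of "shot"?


Word 1: "shot" → sorted: host
Word 2: "host" → sorted: host
Same letters? host == host
Anagram = Yes


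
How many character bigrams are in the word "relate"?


Word: "relate" (length 6)
Number of 2-grams = length - 2 + 1 = 6 - 2 + 1
= 5


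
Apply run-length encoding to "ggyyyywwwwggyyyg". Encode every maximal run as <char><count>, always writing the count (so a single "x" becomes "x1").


String: "ggyyyywwwwggyyyg"
Scanning for consecutive runs:
  'g' x 2
  'y' x 4
  'w' x 4
  'g' x 2
  'y' x 3
  'g' x 1
RLE = "g2y4w4g2y3g1"


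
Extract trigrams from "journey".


Word: "journey" (length 7)
Number of trigrams = 7 - 3 + 1 = 5
  Position 0: "jou"
  Position 1: "our"
  Position 2: "urn"
  Position 3: "rne"
  Position 4: "ney"
Trigrams = "jou", "our", "urn", "rne", "ney"


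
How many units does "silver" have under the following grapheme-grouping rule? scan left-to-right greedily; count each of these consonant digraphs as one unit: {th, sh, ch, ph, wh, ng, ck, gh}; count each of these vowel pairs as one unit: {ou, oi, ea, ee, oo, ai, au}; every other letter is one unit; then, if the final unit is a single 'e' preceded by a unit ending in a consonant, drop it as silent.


Word: "silver" (6 letters)
Left-to-right scan:
  (1) 's' (letter)
  (2) 'i' (letter)
  (3) 'l' (letter)
  (4) 'v' (letter)
  (5) 'e' (letter)
  (6) 'r' (letter)
Units from scan: 6
Sound units = 6 units


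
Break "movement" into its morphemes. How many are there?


Word: "movement"
Morphemes: move | -ment
Each morpheme carries meaning
= 2 morphemes


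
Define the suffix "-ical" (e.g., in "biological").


Suffix: -ical
Example: biological = biology + -ical, with a spelling change
Meaning = relating to


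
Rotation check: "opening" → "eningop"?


Word: "opening", Candidate: "eningop"
Method: check if candidate is substring of word+word
"openingopening" contains "eningop"? Yes
Is rotation = Yes


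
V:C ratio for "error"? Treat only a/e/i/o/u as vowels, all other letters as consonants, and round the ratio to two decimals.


Word: "error"
Vowels (a,e,i,o,u): 2
Consonants: 3
Ratio = 2/3
= 0.67


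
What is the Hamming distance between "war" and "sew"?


Comparing character by character (same length = 3):
  Pos 0: 'w' vs 's' !=
  Pos 1: 'a' vs 'e' !=
  Pos 2: 'r' vs 'w' !=
Hamming distance = 3


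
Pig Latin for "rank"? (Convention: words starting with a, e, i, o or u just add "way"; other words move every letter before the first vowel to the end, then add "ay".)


Word: "rank"
Starts with consonant(s) → move to end, add 'ay'
Consonant cluster: "r"
Pig Latin = "ankray"


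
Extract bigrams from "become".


Word: "become" (length 6)
Number of bigrams = 6 - 2 + 1 = 5
  Position 0: "be"
  Position 1: "ec"
  Position 2: "co"
  Position 3: "om"
  Position 4: "me"
Bigrams = "be", "ec", "co", "om", "me"


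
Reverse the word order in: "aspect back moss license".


Original: "aspect back moss license"
Words (1..n): aspect | back | moss | license
Reversed (n..1): license | moss | back | aspect
Result = "license moss back aspect"


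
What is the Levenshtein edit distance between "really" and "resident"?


Word 1: "really" (length 6)
Word 2: "resident" (length 8)
One optimal edit sequence (insert/delete/substitute each cost 1):
  1. keep 'r'
  2. keep 'e'
  3. insert 's'  (+1)
  4. insert 'i'  (+1)
  5. substitute 'a' -> 'd'  (+1)
  6. substitute 'l' -> 'e'  (+1)
  7. substitute 'l' -> 'n'  (+1)
  8. substitute 'y' -> 't'  (+1)
Total edit operations: 6
Edit distance = 6


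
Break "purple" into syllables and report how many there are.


Word: "purple"
Syllable breakdown: pur | ple
Counting: 2 parts
= 2 syllables


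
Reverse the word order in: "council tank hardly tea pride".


Original: "council tank hardly tea pride"
Words (1..n): council | tank | hardly | tea | pride
Reversed (n..1): pride | tea | hardly | tank | council
Result = "pride tea hardly tank council"


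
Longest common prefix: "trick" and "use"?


Word 1: "trick"
Word 2: "use"
Comparing from start:
  Pos 0: 't' != 'u' (stop)
LCP = "" (length 0)


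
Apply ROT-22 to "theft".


Word: "theft"
Shift: 22
Each letter → (letter + shift) mod 26:
  't' (19) + 22 = 15 → 'p'
  'h' (7) + 22 = 3 → 'd'
  'e' (4) + 22 = 0 → 'a'
  'f' (5) + 22 = 1 → 'b'
  't' (19) + 22 = 15 → 'p'
Result = "pdabp"


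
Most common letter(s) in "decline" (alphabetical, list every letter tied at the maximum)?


Word: "decline"
Letter counts:
  'c': 1
  'd': 1
  'e': 2
  'i': 1
  'l': 1
  'n': 1
Maximum count = 2
Most frequent = 'e' (2 times each)


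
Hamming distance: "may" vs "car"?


Comparing character by character (same length = 3):
  Pos 0: 'm' vs 'c' !=
  Pos 1: 'a' vs 'a' =
  Pos 2: 'y' vs 'r' !=
Hamming distance = 2


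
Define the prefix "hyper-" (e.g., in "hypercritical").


Prefix: hyper-
Example: hypercritical (hyper- + critical)
Meaning = over / excessive


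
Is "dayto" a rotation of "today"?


Word: "today", Candidate: "dayto"
Method: check if candidate is substring of word+word
"todaytoday" contains "dayto"? Yes
Is rotation = Yes


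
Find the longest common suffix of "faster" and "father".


Word 1: "faster"
Word 2: "father"
Comparing from end:
  Pos -1: 'r' == 'r'
  Pos -2: 'e' == 'e'
  Pos -3: 't' != 'h' (stop)
LCS = "er" (length 2)


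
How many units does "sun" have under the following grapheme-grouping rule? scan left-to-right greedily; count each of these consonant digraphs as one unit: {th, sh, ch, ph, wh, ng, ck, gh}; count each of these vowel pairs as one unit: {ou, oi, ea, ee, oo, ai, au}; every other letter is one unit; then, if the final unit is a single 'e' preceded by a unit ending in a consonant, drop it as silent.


Word: "sun" (3 letters)
Left-to-right scan:
  1. 's' (letter)
  2. 'u' (letter)
  3. 'n' (letter)
Units from scan: 3
Sound units = 3 units


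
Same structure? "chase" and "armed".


Pattern of "chase": [0, 1, 2, 3, 4]
Pattern of "armed": [0, 1, 2, 3, 4]
Patterns match
Same pattern = Yes


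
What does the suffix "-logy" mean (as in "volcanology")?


Suffix: -logy
Example: volcanology = volcano + -logy
Meaning = study of


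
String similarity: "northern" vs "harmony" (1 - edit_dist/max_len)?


Word 1: "northern" (length 8)
Word 2: "harmony" (length 7)
One optimal edit sequence:
  1. substitute 'n' -> 'h'  (+1)
  2. substitute 'o' -> 'a'  (+1)
  3. keep 'r'
  4. delete 't'  (+1)
  5. substitute 'h' -> 'm'  (+1)
  6. substitute 'e' -> 'o'  (+1)
  7. substitute 'r' -> 'n'  (+1)
  8. substitute 'n' -> 'y'  (+1)
Edit distance = 7
Max length = max(8, 7) = 8
Similarity = 1 - 7/8
= 0.1250


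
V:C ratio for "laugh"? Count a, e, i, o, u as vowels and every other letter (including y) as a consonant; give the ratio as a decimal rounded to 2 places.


Word: "laugh"
Vowels (a,e,i,o,u): 2
Consonants: 3
Ratio = 2/3
= 0.67


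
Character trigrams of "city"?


Word: "city" (length 4)
Number of trigrams = 4 - 3 + 1 = 2
  Position 0: "cit"
  Position 1: "ity"
Trigrams = "cit", "ity"


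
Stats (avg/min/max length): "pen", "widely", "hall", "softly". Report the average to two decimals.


Lengths: "pen"=3, "widely"=6, "hall"=4, "softly"=6
Sum = 19, Count = 4
Average = 19/4 = 4.75
= avg=4.75, min=3, max=6


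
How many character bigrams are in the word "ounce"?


Word: "ounce" (length 5)
Number of 2-grams = length - 2 + 1 = 5 - 2 + 1
= 4


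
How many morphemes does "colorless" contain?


Word: "colorless"
Morphemes: color | -less
Each morpheme carries meaning
= 2 morphemes


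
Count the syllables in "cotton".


Word: "cotton"
Syllable breakdown: cot | ton
Counting: 2 parts
= 2 syllables


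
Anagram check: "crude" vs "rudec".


Word 1: "crude" → sorted: cderu
Word 2: "rudec" → sorted: cderu
Same letters? cderu == cderu
Anagram = Yes


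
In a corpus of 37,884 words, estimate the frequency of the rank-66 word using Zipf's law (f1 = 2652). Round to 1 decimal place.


Zipf's law: f(r) = f(1) / r
f(1) = 2652
f(66) = 2652 / 66
= 40.2 occurrences


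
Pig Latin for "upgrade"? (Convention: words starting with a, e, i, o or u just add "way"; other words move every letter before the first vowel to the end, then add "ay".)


Word: "upgrade"
Starts with vowel → add 'way'
Pig Latin = "upgradeway"


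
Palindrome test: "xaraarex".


Word: "xaraarex"
Reversed: "xeraarax"
Forward == Backward? xaraarex != xeraarax
Palindrome = No


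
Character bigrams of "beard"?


Word: "beard" (length 5)
Number of bigrams = 5 - 2 + 1 = 4
  Position 0: "be"
  Position 1: "ea"
  Position 2: "ar"
  Position 3: "rd"
Bigrams = "be", "ea", "ar", "rd"


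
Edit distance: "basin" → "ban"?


Word 1: "basin" (length 5)
Word 2: "ban" (length 3)
One optimal edit sequence (insert/delete/substitute each cost 1):
  1. keep 'b'
  2. keep 'a'
  3. delete 's'  (+1)
  4. delete 'i'  (+1)
  5. keep 'n'
Total edit operations: 2
Edit distance = 2


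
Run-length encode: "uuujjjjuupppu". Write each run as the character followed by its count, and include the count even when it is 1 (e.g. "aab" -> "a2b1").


String: "uuujjjjuupppu"
Scanning for consecutive runs:
  'u' x 3
  'j' x 4
  'u' x 2
  'p' x 3
  'u' x 1
RLE = "u3j4u2p3u1"


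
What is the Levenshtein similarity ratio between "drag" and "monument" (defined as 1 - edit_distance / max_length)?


Word 1: "drag" (length 4)
Word 2: "monument" (length 8)
One optimal edit sequence:
  1. insert 'm'  (+1)
  2. insert 'o'  (+1)
  3. insert 'n'  (+1)
  4. insert 'u'  (+1)
  5. substitute 'd' -> 'm'  (+1)
  6. substitute 'r' -> 'e'  (+1)
  7. substitute 'a' -> 'n'  (+1)
  8. substitute 'g' -> 't'  (+1)
Edit distance = 8
Max length = max(4, 8) = 8
Similarity = 1 - 8/8
= 0.0000


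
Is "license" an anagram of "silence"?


Word 1: "silence" → sorted: ceeilns
Word 2: "license" → sorted: ceeilns
Same letters? ceeilns == ceeilns
Anagram = Yes


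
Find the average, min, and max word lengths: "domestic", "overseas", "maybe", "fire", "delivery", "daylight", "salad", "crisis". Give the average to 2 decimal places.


Lengths: "domestic"=8, "overseas"=8, "maybe"=5, "fire"=4, "delivery"=8, "daylight"=8, "salad"=5, "crisis"=6
Sum = 52, Count = 8
Average = 52/8 = 6.50
= avg=6.50, min=4, max=8


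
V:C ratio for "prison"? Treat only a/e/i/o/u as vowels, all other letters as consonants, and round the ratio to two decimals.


Word: "prison"
Vowels (a,e,i,o,u): 2
Consonants: 4
Ratio = 2/4
= 0.50


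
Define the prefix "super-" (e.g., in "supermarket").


Prefix: super-
Example: supermarket (super- + market)
Meaning = above / beyond


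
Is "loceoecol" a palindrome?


Word: "loceoecol"
Reversed: "loceoecol"
Forward == Backward? loceoecol == loceoecol
Palindrome = Yes


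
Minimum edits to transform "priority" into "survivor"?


Word 1: "priority" (length 8)
Word 2: "survivor" (length 8)
One optimal edit sequence (insert/delete/substitute each cost 1):
  1. insert 's'  (+1)
  2. substitute 'p' -> 'u'  (+1)
  3. keep 'r'
  4. insert 'v'  (+1)
  5. keep 'i'
  6. insert 'v'  (+1)
  7. keep 'o'
  8. keep 'r'
  9. delete 'i'  (+1)
  10. delete 't'  (+1)
  11. delete 'y'  (+1)
Total edit operations: 7
Edit distance = 7


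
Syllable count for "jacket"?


Word: "jacket"
Syllable breakdown: jack · et
Counting: 2 parts
= 2 syllables
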